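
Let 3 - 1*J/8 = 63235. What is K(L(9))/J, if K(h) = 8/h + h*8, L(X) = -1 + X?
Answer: -5/38912 ≈ -0.00012850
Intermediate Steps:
J = -505856 (J = 24 - 8*63235 = 24 - 505880 = -505856)
K(h) = 8*h + 8/h (K(h) = 8/h + 8*h = 8*h + 8/h)
K(L(9))/J = (8*(-1 + 9) + 8/(-1 + 9))/(-505856) = (8*8 + 8/8)*(-1/505856) = (64 + 8*(⅛))*(-1/505856) = (64 + 1)*(-1/505856) = 65*(-1/505856) = -5/38912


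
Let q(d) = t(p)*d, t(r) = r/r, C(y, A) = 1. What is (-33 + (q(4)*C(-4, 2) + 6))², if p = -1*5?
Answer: 529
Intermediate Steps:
p = -5
t(r) = 1
q(d) = d (q(d) = 1*d = d)
(-33 + (q(4)*C(-4, 2) + 6))² = (-33 + (4*1 + 6))² = (-33 + (4 + 6))² = (-33 + 10)² = (-23)² = 529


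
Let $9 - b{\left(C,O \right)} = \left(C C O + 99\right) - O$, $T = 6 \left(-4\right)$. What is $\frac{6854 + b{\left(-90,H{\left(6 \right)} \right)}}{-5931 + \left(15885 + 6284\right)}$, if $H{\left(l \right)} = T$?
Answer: $\frac{100570}{8119} \approx 12.387$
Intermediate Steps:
$T = -24$
$H{\left(l \right)} = -24$
$b{\left(C,O \right)} = -90 + O - O C^{2}$ ($b{\left(C,O \right)} = 9 - \left(\left(C C O + 99\right) - O\right) = 9 - \left(\left(C^{2} O + 99\right) - O\right) = 9 - \left(\left(O C^{2} + 99\right) - O\right) = 9 - \left(\left(99 + O C^{2}\right) - O\right) = 9 - \left(99 - O + O C^{2}\right) = -90 + O - O C^{2}$)
$\frac{6854 + b{\left(-90,H{\left(6 \right)} \right)}}{-5931 + \left(15885 + 6284\right)} = \frac{6854 - \left(114 - 194400\right)}{-5931 + \left(15885 + 6284\right)} = \frac{6854 - \left(114 - 194400\right)}{-5931 + 22169} = \frac{6854 - -194286}{16238} = \left(6854 + 194286\right) \frac{1}{16238} = 201140 \cdot \frac{1}{16238} = \frac{100570}{8119}$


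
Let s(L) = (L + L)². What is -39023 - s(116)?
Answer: -92847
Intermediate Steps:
s(L) = 4*L² (s(L) = (2*L)² = 4*L²)
-39023 - s(116) = -39023 - 4*116² = -39023 - 4*13456 = -39023 - 1*53824 = -39023 - 53824 = -92847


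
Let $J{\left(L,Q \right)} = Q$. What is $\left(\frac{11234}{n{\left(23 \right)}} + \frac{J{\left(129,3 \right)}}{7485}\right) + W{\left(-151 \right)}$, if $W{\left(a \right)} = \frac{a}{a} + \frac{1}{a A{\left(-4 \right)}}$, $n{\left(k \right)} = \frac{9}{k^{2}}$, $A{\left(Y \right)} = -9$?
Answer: $\frac{248768700681}{376745} \approx 6.6031 \cdot 10^{5}$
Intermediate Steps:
$n{\left(k \right)} = \frac{9}{k^{2}}$
$W{\left(a \right)} = 1 - \frac{1}{9 a}$ ($W{\left(a \right)} = \frac{a}{a} + \frac{1}{a \left(-9\right)} = 1 + \frac{1}{a} \left(- \frac{1}{9}\right) = 1 - \frac{1}{9 a}$)
$\left(\frac{11234}{n{\left(23 \right)}} + \frac{J{\left(129,3 \right)}}{7485}\right) + W{\left(-151 \right)} = \left(\frac{11234}{9 \cdot \frac{1}{529}} + \frac{3}{7485}\right) + \frac{- \frac{1}{9} - 151}{-151} = \left(\frac{11234}{9 \cdot \frac{1}{529}} + 3 \cdot \frac{1}{7485}\right) - - \frac{1360}{1359} = \left(\frac{11234}{\frac{9}{529}} + \frac{1}{2495}\right) + \frac{1360}{1359} = \left(11234 \cdot \frac{529}{9} + \frac{1}{2495}\right) + \frac{1360}{1359} = \left(\frac{5942786}{9} + \frac{1}{2495}\right) + \frac{1360}{1359} = \frac{14827251079}{22455} + \frac{1360}{1359} = \frac{248768700681}{376745}$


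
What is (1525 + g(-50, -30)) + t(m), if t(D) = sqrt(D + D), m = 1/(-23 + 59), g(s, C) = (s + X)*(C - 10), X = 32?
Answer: 2245 + sqrt(2)/6 ≈ 2245.2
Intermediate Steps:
g(s, C) = (-10 + C)*(32 + s) (g(s, C) = (s + 32)*(C - 10) = (32 + s)*(-10 + C) = (-10 + C)*(32 + s))
m = 1/36 ≈ 0.027778
t(D) = sqrt(2)*sqrt(D) (t(D) = sqrt(2*D) = sqrt(2)*sqrt(D))
(1525 + g(-50, -30)) + t(m) = (1525 + (-320 - 10*(-50) + 32*(-30) - 30*(-50))) + sqrt(2)*sqrt(1/36) = (1525 + (-320 + 500 - 960 + 1500)) + sqrt(2)*(1/6) = (1525 + 720) + sqrt(2)/6 = 2245 + sqrt(2)/6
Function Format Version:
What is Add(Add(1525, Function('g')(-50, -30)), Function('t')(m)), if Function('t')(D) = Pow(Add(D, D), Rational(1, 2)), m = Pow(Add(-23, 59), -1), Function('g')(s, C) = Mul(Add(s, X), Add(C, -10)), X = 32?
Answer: Add(2245, Mul(Rational(1, 6), Pow(2, Rational(1, 2)))) ≈ 2245.2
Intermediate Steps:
Function('g')(s, C) = Mul(Add(-10, C), Add(32, s)) (Function('g')(s, C) = Mul(Add(s, 32), Add(C, -10)) = Mul(Add(32, s), Add(-10, C)) = Mul(Add(-10, C), Add(32, s)))
m = Rational(1, 36) (m = Pow(36, -1) = Rational(1, 36) ≈ 0.027778)
Function('t')(D) = Mul(Pow(2, Rational(1, 2)), Pow(D, Rational(1, 2))) (Function('t')(D) = Pow(Mul(2, D), Rational(1, 2)) = Mul(Pow(2, Rational(1, 2)), Pow(D, Rational(1, 2))))
Add(Add(1525, Function('g')(-50, -30)), Function('t')(m)) = Add(Add(1525, Add(-320, Mul(-10, -50), Mul(32, -30), Mul(-30, -50))), Mul(Pow(2, Rational(1, 2)), Pow(Rational(1, 36), Rational(1, 2)))) = Add(Add(1525, Add(-320, 500, -960, 1500)), Mul(Pow(2, Rational(1, 2)), Rational(1, 6))) = Add(Add(1525, 720), Mul(Rational(1, 6), Pow(2, Rational(1, 2)))) = Add(2245, Mul(Rational(1, 6), Pow(2, Rational(1, 2))))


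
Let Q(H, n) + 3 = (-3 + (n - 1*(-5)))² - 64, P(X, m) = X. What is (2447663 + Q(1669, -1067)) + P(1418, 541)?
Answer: 3583239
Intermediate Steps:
Q(H, n) = -67 + (2 + n)² (Q(H, n) = -3 + ((-3 + (n - 1*(-5)))² - 64) = -3 + ((-3 + (n + 5))² - 64) = -3 + ((-3 + (5 + n))² - 64) = -3 + ((2 + n)² - 64) = -3 + (-64 + (2 + n)²) = -67 + (2 + n)²)
(2447663 + Q(1669, -1067)) + P(1418, 541) = (2447663 + (-67 + (2 - 1067)²)) + 1418 = (2447663 + (-67 + (-1065)²)) + 1418 = (2447663 + (-67 + 1134225)) + 1418 = (2447663 + 1134158) + 1418 = 3581821 + 1418 = 3583239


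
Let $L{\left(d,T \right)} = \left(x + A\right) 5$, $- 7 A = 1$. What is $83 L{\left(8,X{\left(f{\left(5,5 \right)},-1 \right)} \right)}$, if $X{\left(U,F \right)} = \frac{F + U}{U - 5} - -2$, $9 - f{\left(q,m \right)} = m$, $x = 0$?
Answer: $- \frac{415}{7} \approx -59.286$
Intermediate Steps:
$f{\left(q,m \right)} = 9 - m$
$X{\left(U,F \right)} = 2 + \frac{F + U}{-5 + U}$ ($X{\left(U,F \right)} = \frac{F + U}{-5 + U} + 2 = 2 + \frac{F + U}{-5 + U}$)
$A = - \frac{1}{7}$ ($A = \left(- \frac{1}{7}\right) 1 = - \frac{1}{7} \approx -0.14286$)
$L{\left(d,T \right)} = - \frac{5}{7}$ ($L{\left(d,T \right)} = \left(0 - \frac{1}{7}\right) 5 = \left(- \frac{1}{7}\right) 5 = - \frac{5}{7}$)
$83 L{\left(8,X{\left(f{\left(5,5 \right)},-1 \right)} \right)} = 83 \left(- \frac{5}{7}\right) = - \frac{415}{7}$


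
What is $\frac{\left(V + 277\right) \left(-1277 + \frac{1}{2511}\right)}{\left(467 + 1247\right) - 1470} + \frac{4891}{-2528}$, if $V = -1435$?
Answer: $\frac{781993590005}{129072096} \approx 6058.6$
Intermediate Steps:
$\frac{\left(V + 277\right) \left(-1277 + \frac{1}{2511}\right)}{\left(467 + 1247\right) - 1470} + \frac{4891}{-2528} = \frac{\left(-1435 + 277\right) \left(-1277 + \frac{1}{2511}\right)}{\left(467 + 1247\right) - 1470} + \frac{4891}{-2528} = \frac{\left(-1158\right) \left(-1277 + \frac{1}{2511}\right)}{1714 - 1470} + 4891 \left(- \frac{1}{2528}\right) = \frac{\left(-1158\right) \left(- \frac{3206546}{2511}\right)}{244} - \frac{4891}{2528} = \frac{1237726756}{837} \cdot \frac{1}{244} - \frac{4891}{2528} = \frac{309431689}{51057} - \frac{4891}{2528} = \frac{781993590005}{129072096}$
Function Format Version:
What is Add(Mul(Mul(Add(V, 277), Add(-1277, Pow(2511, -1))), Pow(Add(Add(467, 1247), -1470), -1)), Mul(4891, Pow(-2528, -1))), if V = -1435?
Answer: Rational(781993590005, 129072096) ≈ 6058.6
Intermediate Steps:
Add(Mul(Mul(Add(V, 277), Add(-1277, Pow(2511, -1))), Pow(Add(Add(467, 1247), -1470), -1)), Mul(4891, Pow(-2528, -1))) = Add(Mul(Mul(Add(-1435, 277), Add(-1277, Pow(2511, -1))), Pow(Add(Add(467, 1247), -1470), -1)), Mul(4891, Pow(-2528, -1))) = Add(Mul(Mul(-1158, Add(-1277, Rational(1, 2511))), Pow(Add(1714, -1470), -1)), Mul(4891, Rational(-1, 2528))) = Add(Mul(Mul(-1158, Rational(-3206546, 2511)), Pow(244, -1)), Rational(-4891, 2528)) = Add(Mul(Rational(1237726756, 837), Rational(1, 244)), Rational(-4891, 2528)) = Add(Rational(309431689, 51057), Rational(-4891, 2528)) = Rational(781993590005, 129072096)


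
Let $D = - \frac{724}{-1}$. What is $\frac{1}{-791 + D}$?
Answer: $- \frac{1}{67} \approx -0.014925$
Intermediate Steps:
$D = 724$ ($D = \left(-724\right) \left(-1\right) = 724$)
$\frac{1}{-791 + D} = \frac{1}{-791 + 724} = \frac{1}{-67} = - \frac{1}{67}$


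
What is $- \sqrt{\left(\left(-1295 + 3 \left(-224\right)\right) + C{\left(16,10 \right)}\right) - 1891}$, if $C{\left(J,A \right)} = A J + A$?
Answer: $- 2 i \sqrt{922} \approx - 60.729 i$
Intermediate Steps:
$C{\left(J,A \right)} = A + A J$
$- \sqrt{\left(\left(-1295 + 3 \left(-224\right)\right) + C{\left(16,10 \right)}\right) - 1891} = - \sqrt{\left(\left(-1295 + 3 \left(-224\right)\right) + 10 \left(1 + 16\right)\right) - 1891} = - \sqrt{\left(\left(-1295 - 672\right) + 10 \cdot 17\right) - 1891} = - \sqrt{\left(-1967 + 170\right) - 1891} = - \sqrt{-1797 - 1891} = - \sqrt{-3688} = - 2 i \sqrt{922}$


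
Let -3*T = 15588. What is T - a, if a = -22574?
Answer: 17378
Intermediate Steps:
T = -5196 (T = -1/3*15588 = -5196)
T - a = -5196 - 1*(-22574) = -5196 + 22574 = 17378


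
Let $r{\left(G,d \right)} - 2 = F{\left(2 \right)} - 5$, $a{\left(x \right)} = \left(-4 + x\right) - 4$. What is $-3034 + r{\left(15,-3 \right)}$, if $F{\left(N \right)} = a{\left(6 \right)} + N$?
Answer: $-3037$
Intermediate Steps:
$a{\left(x \right)} = -8 + x$
$F{\left(N \right)} = -2 + N$ ($F{\left(N \right)} = \left(-8 + 6\right) + N = -2 + N$)
$r{\left(G,d \right)} = -3$ ($r{\left(G,d \right)} = 2 + \left(\left(-2 + 2\right) - 5\right) = 2 + \left(0 - 5\right) = 2 - 5 = -3$)
$-3034 + r{\left(15,-3 \right)} = -3034 - 3 = -3037$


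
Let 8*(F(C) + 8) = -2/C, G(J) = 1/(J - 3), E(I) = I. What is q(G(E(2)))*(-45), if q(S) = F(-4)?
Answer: 5715/16 ≈ 357.19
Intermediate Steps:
G(J) = 1/(-3 + J)
F(C) = -8 - 1/(4*C) (F(C) = -8 + (-2/C)/8 = -8 - 1/(4*C))
q(S) = -127/16 (q(S) = -8 - ¼/(-4) = -8 - ¼*(-¼) = -8 + 1/16 = -127/16)
q(G(E(2)))*(-45) = -127/16*(-45) = 5715/16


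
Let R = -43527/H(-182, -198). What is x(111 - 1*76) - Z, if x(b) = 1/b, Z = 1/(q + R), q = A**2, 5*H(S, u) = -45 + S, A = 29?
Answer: 400597/14298970 ≈ 0.028016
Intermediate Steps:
H(S, u) = -9 + S/5 (H(S, u) = (-45 + S)/5 = -9 + S/5)
q = 841 (q = 29**2 = 841)
R = 217635/227 (R = -43527/(-9 + (1/5)*(-182)) = -43527/(-9 - 182/5) = -43527/(-227/5) = -43527*(-5/227) = 217635/227 ≈ 958.74)
Z = 227/408542 (Z = 1/(841 + 217635/227) = 1/(408542/227) = 227/408542 ≈ 0.00055563)
x(111 - 1*76) - Z = 1/(111 - 1*76) - 1*227/408542 = 1/(111 - 76) - 227/408542 = 1/35 - 227/408542 = 400597/14298970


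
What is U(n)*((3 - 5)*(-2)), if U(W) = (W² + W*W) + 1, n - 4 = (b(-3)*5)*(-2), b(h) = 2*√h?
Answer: -9468 - 1280*I*√3 ≈ -9468.0 - 2217.0*I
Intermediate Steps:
n = 4 - 20*I*√3 (n = 4 + ((2*√(-3))*5)*(-2) = 4 + ((2*(I*√3))*5)*(-2) = 4 + ((2*I*√3)*5)*(-2) = 4 + (10*I*√3)*(-2) = 4 - 20*I*√3 ≈ 4.0 - 34.641*I)
U(W) = 1 + 2*W² (U(W) = (W² + W²) + 1 = 2*W² + 1 = 1 + 2*W²)
U(n)*((3 - 5)*(-2)) = (1 + 2*(4 - 20*I*√3)²)*((3 - 5)*(-2)) = (1 + 2*(4 - 20*I*√3)²)*(-2*(-2)) = (1 + 2*(4 - 20*I*√3)²)*4 = 4 + 8*(4 - 20*I*√3)²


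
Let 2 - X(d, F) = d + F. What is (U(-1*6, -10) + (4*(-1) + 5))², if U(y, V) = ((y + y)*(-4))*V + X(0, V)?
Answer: 218089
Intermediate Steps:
X(d, F) = 2 - F - d (X(d, F) = 2 - (d + F) = 2 - (F + d) = 2 + (-F - d) = 2 - F - d)
U(y, V) = 2 - V - 8*V*y (U(y, V) = ((y + y)*(-4))*V + (2 - V - 1*0) = ((2*y)*(-4))*V + (2 - V + 0) = (-8*y)*V + (2 - V) = -8*V*y + (2 - V) = 2 - V - 8*V*y)
(U(-1*6, -10) + (4*(-1) + 5))² = ((2 - 1*(-10) - 8*(-10)*(-1*6)) + (4*(-1) + 5))² = ((2 + 10 - 8*(-10)*(-6)) + (-4 + 5))² = ((2 + 10 - 480) + 1)² = (-468 + 1)² = (-467)² = 218089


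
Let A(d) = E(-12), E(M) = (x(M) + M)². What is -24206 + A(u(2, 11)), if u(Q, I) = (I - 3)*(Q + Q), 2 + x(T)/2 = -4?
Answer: -23630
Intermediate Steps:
x(T) = -12 (x(T) = -4 + 2*(-4) = -4 - 8 = -12)
u(Q, I) = 2*Q*(-3 + I) (u(Q, I) = (-3 + I)*(2*Q) = 2*Q*(-3 + I))
E(M) = (-12 + M)²
A(d) = 576 (A(d) = (-12 - 12)² = (-24)² = 576)
-24206 + A(u(2, 11)) = -24206 + 576 = -23630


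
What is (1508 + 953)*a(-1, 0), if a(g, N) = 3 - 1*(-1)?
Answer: 9844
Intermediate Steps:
a(g, N) = 4 (a(g, N) = 3 + 1 = 4)
(1508 + 953)*a(-1, 0) = (1508 + 953)*4 = 2461*4 = 9844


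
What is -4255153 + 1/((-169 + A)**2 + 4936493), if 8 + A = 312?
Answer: -21083083161853/4954718 ≈ -4.2552e+6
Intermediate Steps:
A = 304 (A = -8 + 312 = 304)
-4255153 + 1/((-169 + A)**2 + 4936493) = -4255153 + 1/((-169 + 304)**2 + 4936493) = -4255153 + 1/(135**2 + 4936493) = -4255153 + 1/(18225 + 4936493) = -4255153 + 1/4954718 = -21083083161853/4954718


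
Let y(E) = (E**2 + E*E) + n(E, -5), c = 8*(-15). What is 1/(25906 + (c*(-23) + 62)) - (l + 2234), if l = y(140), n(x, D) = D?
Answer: -1190172311/28728 ≈ -41429.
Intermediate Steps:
c = -120
y(E) = -5 + 2*E**2 (y(E) = (E**2 + E*E) - 5 = (E**2 + E**2) - 5 = 2*E**2 - 5 = -5 + 2*E**2)
l = 39195 (l = -5 + 2*140**2 = -5 + 2*19600 = -5 + 39200 = 39195)
1/(25906 + (c*(-23) + 62)) - (l + 2234) = 1/(25906 + (-120*(-23) + 62)) - (39195 + 2234) = 1/(25906 + (2760 + 62)) - 1*41429 = 1/(25906 + 2822) - 41429 = 1/28728 - 41429 = -1190172311/28728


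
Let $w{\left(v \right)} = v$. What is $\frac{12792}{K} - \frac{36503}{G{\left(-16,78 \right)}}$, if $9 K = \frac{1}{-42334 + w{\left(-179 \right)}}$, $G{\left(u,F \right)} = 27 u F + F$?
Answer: $- \frac{164541171733849}{33618} \approx -4.8944 \cdot 10^{9}$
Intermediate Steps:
$G{\left(u,F \right)} = F + 27 F u$ ($G{\left(u,F \right)} = 27 F u + F = F + 27 F u$)
$K = - \frac{1}{382617}$ ($K = \frac{1}{9 \left(-42334 - 179\right)} = \frac{1}{9 \left(-42513\right)} = \frac{1}{9} \left(- \frac{1}{42513}\right) = - \frac{1}{382617} \approx -2.6136 \cdot 10^{-6}$)
$\frac{12792}{K} - \frac{36503}{G{\left(-16,78 \right)}} = \frac{12792}{- \frac{1}{382617}} - \frac{36503}{78 \left(1 + 27 \left(-16\right)\right)} = 12792 \left(-382617\right) - \frac{36503}{78 \left(1 - 432\right)} = -4894436664 - \frac{36503}{78 \left(-431\right)} = -4894436664 - \frac{36503}{-33618} = -4894436664 - - \frac{36503}{33618} = -4894436664 + \frac{36503}{33618} = - \frac{164541171733849}{33618}$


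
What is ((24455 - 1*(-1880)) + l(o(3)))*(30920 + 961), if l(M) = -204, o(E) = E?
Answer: 833082411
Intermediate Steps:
((24455 - 1*(-1880)) + l(o(3)))*(30920 + 961) = ((24455 - 1*(-1880)) - 204)*(30920 + 961) = ((24455 + 1880) - 204)*31881 = (26335 - 204)*31881 = 26131*31881 = 833082411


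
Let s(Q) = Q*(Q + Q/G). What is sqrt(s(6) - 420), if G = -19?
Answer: 2*I*sqrt(34827)/19 ≈ 19.644*I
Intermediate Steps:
s(Q) = 18*Q**2/19 (s(Q) = Q*(Q + Q/(-19)) = Q*(Q + Q*(-1/19)) = Q*(Q - Q/19) = Q*(18*Q/19) = 18*Q**2/19)
sqrt(s(6) - 420) = sqrt((18/19)*6**2 - 420) = sqrt((18/19)*36 - 420) = sqrt(648/19 - 420) = sqrt(-7332/19) = 2*I*sqrt(34827)/19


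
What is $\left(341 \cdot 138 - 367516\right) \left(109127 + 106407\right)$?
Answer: $-69069594572$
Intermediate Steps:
$\left(341 \cdot 138 - 367516\right) \left(109127 + 106407\right) = \left(47058 - 367516\right) 215534 = \left(-320458\right) 215534 = -69069594572$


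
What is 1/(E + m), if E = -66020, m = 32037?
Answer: -1/33983 ≈ -2.9426e-5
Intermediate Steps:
1/(E + m) = 1/(-66020 + 32037) = 1/(-33983) = -1/33983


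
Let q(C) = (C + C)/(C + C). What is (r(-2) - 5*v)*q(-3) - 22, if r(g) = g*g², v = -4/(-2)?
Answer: -40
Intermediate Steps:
q(C) = 1 (q(C) = (2*C)/((2*C)) = (2*C)*(1/(2*C)) = 1)
v = 2 (v = -4*(-½) = 2)
r(g) = g³
(r(-2) - 5*v)*q(-3) - 22 = ((-2)³ - 5*2)*1 - 22 = (-8 - 10)*1 - 22 = -18*1 - 22 = -18 - 22 = -40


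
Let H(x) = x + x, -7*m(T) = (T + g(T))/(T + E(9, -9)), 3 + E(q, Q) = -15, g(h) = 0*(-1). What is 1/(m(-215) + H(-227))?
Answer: -1631/740689 ≈ -0.0022020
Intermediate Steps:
g(h) = 0
E(q, Q) = -18 (E(q, Q) = -3 - 15 = -18)
m(T) = -T/(7*(-18 + T)) (m(T) = -(T + 0)/(7*(T - 18)) = -T/(7*(-18 + T)))
H(x) = 2*x
1/(m(-215) + H(-227)) = 1/(-1*(-215)/(-126 + 7*(-215)) + 2*(-227)) = 1/(-1*(-215)/(-126 - 1505) - 454) = 1/(-1*(-215)/(-1631) - 454) = 1/(-1*(-215)*(-1/1631) - 454) = 1/(-215/1631 - 454) = 1/(-740689/1631) = -1631/740689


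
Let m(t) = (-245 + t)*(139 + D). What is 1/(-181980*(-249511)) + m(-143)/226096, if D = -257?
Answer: 129929302722601/641632352463180 ≈ 0.20250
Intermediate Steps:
m(t) = 28910 - 118*t (m(t) = (-245 + t)*(139 - 257) = (-245 + t)*(-118) = 28910 - 118*t)
1/(-181980*(-249511)) + m(-143)/226096 = 1/(-181980*(-249511)) + (28910 - 118*(-143))/226096 = -1/181980*(-1/249511) + (28910 + 16874)*(1/226096) = 1/45406011780 + 45784*(1/226096) = 1/45406011780 + 5723/28262 = 129929302722601/641632352463180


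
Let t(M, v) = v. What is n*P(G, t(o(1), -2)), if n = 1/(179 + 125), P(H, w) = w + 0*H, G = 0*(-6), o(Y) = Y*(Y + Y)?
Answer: -1/152 ≈ -0.0065789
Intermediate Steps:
o(Y) = 2*Y**2 (o(Y) = Y*(2*Y) = 2*Y**2)
G = 0
P(H, w) = w (P(H, w) = w + 0 = w)
n = 1/304 ≈ 0.0032895
n*P(G, t(o(1), -2)) = (1/304)*(-2) = -1/152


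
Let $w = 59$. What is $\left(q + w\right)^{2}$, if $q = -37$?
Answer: $484$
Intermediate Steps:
$\left(q + w\right)^{2} = \left(-37 + 59\right)^{2} = 22^{2} = 484$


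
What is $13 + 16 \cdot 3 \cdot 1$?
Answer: $61$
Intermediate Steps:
$13 + 16 \cdot 3 \cdot 1 = 13 + 16 \cdot 3 = 13 + 48 = 61$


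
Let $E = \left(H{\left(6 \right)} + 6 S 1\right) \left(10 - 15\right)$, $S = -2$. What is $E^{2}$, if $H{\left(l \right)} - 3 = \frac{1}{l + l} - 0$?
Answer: $\frac{286225}{144} \approx 1987.7$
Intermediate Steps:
$H{\left(l \right)} = 3 + \frac{1}{2 l}$ ($H{\left(l \right)} = 3 - - \frac{1}{l + l} = 3 + \left(\frac{1}{2 l} + 0\right) = 3 + \frac{1}{2 l}$)
$E = \frac{535}{12}$ ($E = \left(\left(3 + \frac{1}{2 \cdot 6}\right) + 6 \left(-2\right) 1\right) \left(10 - 15\right) = \left(\left(3 + \frac{1}{2} \cdot \frac{1}{6}\right) - 12\right) \left(-5\right) = \left(\left(3 + \frac{1}{12}\right) - 12\right) \left(-5\right) = \left(\frac{37}{12} - 12\right) \left(-5\right) = \left(- \frac{107}{12}\right) \left(-5\right) = \frac{535}{12} \approx 44.583$)
$E^{2} = \left(\frac{535}{12}\right)^{2} = \frac{286225}{144}$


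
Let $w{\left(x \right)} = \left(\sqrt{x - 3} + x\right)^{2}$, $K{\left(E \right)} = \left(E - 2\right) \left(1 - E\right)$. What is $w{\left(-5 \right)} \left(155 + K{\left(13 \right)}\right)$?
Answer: $391 - 460 i \sqrt{2} \approx 391.0 - 650.54 i$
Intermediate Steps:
$K{\left(E \right)} = \left(1 - E\right) \left(-2 + E\right)$ ($K{\left(E \right)} = \left(-2 + E\right) \left(1 - E\right) = \left(1 - E\right) \left(-2 + E\right)$)
$w{\left(x \right)} = \left(x + \sqrt{-3 + x}\right)^{2}$ ($w{\left(x \right)} = \left(\sqrt{-3 + x} + x\right)^{2} = \left(x + \sqrt{-3 + x}\right)^{2}$)
$w{\left(-5 \right)} \left(155 + K{\left(13 \right)}\right) = \left(-5 + \sqrt{-3 - 5}\right)^{2} \left(155 - 132\right) = \left(-5 + \sqrt{-8}\right)^{2} \left(155 - 132\right) = \left(-5 + 2 i \sqrt{2}\right)^{2} \left(155 - 132\right) = \left(-5 + 2 i \sqrt{2}\right)^{2} \cdot 23 = 23 \left(-5 + 2 i \sqrt{2}\right)^{2}$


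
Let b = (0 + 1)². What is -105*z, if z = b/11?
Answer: -105/11 ≈ -9.5455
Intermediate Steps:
b = 1 (b = 1² = 1)
z = 1/11 ≈ 0.090909
-105*z = -105*1/11 = -105/11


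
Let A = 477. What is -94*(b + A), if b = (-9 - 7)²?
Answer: -68902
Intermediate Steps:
b = 256 (b = (-16)² = 256)
-94*(b + A) = -94*(256 + 477) = -94*733 = -68902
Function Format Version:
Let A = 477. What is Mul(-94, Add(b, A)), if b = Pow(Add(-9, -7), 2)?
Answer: -68902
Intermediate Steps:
b = 256 (b = Pow(-16, 2) = 256)
Mul(-94, Add(b, A)) = Mul(-94, Add(256, 477)) = Mul(-94, 733) = -68902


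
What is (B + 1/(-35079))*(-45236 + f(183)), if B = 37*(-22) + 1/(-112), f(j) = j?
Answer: 144084786060539/3928848 ≈ 3.6674e+7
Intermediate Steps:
B = -91169/112 (B = -814 - 1/112 = -91169/112 ≈ -814.01)
(B + 1/(-35079))*(-45236 + f(183)) = (-91169/112 + 1/(-35079))*(-45236 + 183) = (-91169/112 - 1/35079)*(-45053) = -3198117463/3928848*(-45053) = 144084786060539/3928848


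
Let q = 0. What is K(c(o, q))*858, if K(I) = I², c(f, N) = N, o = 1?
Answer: 0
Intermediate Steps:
K(c(o, q))*858 = 0²*858 = 0*858 = 0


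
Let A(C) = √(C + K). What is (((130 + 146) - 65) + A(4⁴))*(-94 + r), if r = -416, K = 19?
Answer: -107610 - 2550*√11 ≈ -1.1607e+5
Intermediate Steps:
A(C) = √(19 + C) (A(C) = √(C + 19) = √(19 + C))
(((130 + 146) - 65) + A(4⁴))*(-94 + r) = (((130 + 146) - 65) + √(19 + 4⁴))*(-94 - 416) = ((276 - 65) + √(19 + 256))*(-510) = (211 + √275)*(-510) = (211 + 5*√11)*(-510) = -107610 - 2550*√11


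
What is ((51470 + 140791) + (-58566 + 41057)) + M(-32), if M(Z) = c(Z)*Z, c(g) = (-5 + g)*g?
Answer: 136864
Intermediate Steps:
c(g) = g*(-5 + g)
M(Z) = Z²*(-5 + Z) (M(Z) = (Z*(-5 + Z))*Z = Z²*(-5 + Z))
((51470 + 140791) + (-58566 + 41057)) + M(-32) = ((51470 + 140791) + (-58566 + 41057)) + (-32)²*(-5 - 32) = (192261 - 17509) + 1024*(-37) = 174752 - 37888 = 136864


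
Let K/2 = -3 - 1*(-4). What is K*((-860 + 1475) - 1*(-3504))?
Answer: 8238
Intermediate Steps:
K = 2 (K = 2*(-3 - 1*(-4)) = 2*(-3 + 4) = 2*1 = 2)
K*((-860 + 1475) - 1*(-3504)) = 2*((-860 + 1475) - 1*(-3504)) = 2*(615 + 3504) = 2*4119 = 8238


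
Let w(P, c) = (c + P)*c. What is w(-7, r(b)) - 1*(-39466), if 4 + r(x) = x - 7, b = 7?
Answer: 39510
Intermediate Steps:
r(x) = -11 + x (r(x) = -4 + (x - 7) = -4 + (-7 + x) = -11 + x)
w(P, c) = c*(P + c) (w(P, c) = (P + c)*c = c*(P + c))
w(-7, r(b)) - 1*(-39466) = (-11 + 7)*(-7 + (-11 + 7)) - 1*(-39466) = -4*(-7 - 4) + 39466 = -4*(-11) + 39466 = 44 + 39466 = 39510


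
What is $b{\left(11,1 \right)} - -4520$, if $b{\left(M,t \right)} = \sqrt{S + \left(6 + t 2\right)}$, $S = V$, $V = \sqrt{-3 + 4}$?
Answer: $4523$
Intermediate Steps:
$V = 1$ ($V = \sqrt{1} = 1$)
$S = 1$
$b{\left(M,t \right)} = \sqrt{7 + 2 t}$ ($b{\left(M,t \right)} = \sqrt{1 + \left(6 + t 2\right)} = \sqrt{1 + \left(6 + 2 t\right)} = \sqrt{7 + 2 t}$)
$b{\left(11,1 \right)} - -4520 = \sqrt{7 + 2 \cdot 1} - -4520 = \sqrt{7 + 2} + 4520 = \sqrt{9} + 4520 = 3 + 4520 = 4523$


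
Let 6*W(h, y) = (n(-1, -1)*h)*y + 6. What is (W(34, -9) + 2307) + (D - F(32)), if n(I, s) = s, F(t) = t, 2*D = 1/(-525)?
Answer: 2443349/1050 ≈ 2327.0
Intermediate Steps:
D = -1/1050 (D = (½)/(-525) = (½)*(-1/525) = -1/1050 ≈ -0.00095238)
W(h, y) = 1 - h*y/6 (W(h, y) = ((-h)*y + 6)/6 = (-h*y + 6)/6 = (6 - h*y)/6 = 1 - h*y/6)
(W(34, -9) + 2307) + (D - F(32)) = ((1 - ⅙*34*(-9)) + 2307) + (-1/1050 - 1*32) = ((1 + 51) + 2307) + (-1/1050 - 32) = (52 + 2307) - 33601/1050 = 2359 - 33601/1050 = 2443349/1050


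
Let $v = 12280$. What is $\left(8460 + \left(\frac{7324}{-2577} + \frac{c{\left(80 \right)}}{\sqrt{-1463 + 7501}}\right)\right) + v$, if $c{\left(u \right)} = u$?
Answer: $\frac{53439656}{2577} + \frac{40 \sqrt{6038}}{3019} \approx 20738.0$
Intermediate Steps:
$\left(8460 + \left(\frac{7324}{-2577} + \frac{c{\left(80 \right)}}{\sqrt{-1463 + 7501}}\right)\right) + v = \left(8460 + \left(\frac{7324}{-2577} + \frac{80}{\sqrt{-1463 + 7501}}\right)\right) + 12280 = \left(8460 + \left(7324 \left(- \frac{1}{2577}\right) + \frac{80}{\sqrt{6038}}\right)\right) + 12280 = \left(8460 - \left(\frac{7324}{2577} - 80 \frac{\sqrt{6038}}{6038}\right)\right) + 12280 = \left(8460 - \left(\frac{7324}{2577} - \frac{40 \sqrt{6038}}{3019}\right)\right) + 12280 = \left(\frac{21794096}{2577} + \frac{40 \sqrt{6038}}{3019}\right) + 12280 = \frac{53439656}{2577} + \frac{40 \sqrt{6038}}{3019}$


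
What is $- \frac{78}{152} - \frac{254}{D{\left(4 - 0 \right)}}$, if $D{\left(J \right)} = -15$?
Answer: $\frac{18719}{1140} \approx 16.42$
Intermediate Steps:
$- \frac{78}{152} - \frac{254}{D{\left(4 - 0 \right)}} = - \frac{78}{152} - \frac{254}{-15} = \left(-78\right) \frac{1}{152} - - \frac{254}{15} = - \frac{39}{76} + \frac{254}{15} = \frac{18719}{1140}$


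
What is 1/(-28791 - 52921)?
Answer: -1/81712 ≈ -1.2238e-5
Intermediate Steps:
1/(-28791 - 52921) = 1/(-81712) = -1/81712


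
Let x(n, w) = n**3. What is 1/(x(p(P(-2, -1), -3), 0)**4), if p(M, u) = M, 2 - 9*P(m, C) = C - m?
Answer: 282429536481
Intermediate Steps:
P(m, C) = 2/9 - C/9 + m/9 (P(m, C) = 2/9 - (C - m)/9 = 2/9 + (-C/9 + m/9) = 2/9 - C/9 + m/9)
1/(x(p(P(-2, -1), -3), 0)**4) = 1/(((2/9 - 1/9*(-1) + (1/9)*(-2))**3)**4) = 1/(((2/9 + 1/9 - 2/9)**3)**4) = 1/(((1/9)**3)**4) = 1/((1/729)**4) = 1/(1/282429536481) = 282429536481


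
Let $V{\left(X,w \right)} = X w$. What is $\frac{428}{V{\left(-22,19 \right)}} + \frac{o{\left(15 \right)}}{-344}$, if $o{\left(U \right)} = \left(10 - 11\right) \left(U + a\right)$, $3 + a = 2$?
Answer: $- \frac{35345}{35948} \approx -0.98323$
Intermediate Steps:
$a = -1$ ($a = -3 + 2 = -1$)
$o{\left(U \right)} = 1 - U$ ($o{\left(U \right)} = \left(10 - 11\right) \left(U - 1\right) = - (-1 + U) = 1 - U$)
$\frac{428}{V{\left(-22,19 \right)}} + \frac{o{\left(15 \right)}}{-344} = \frac{428}{\left(-22\right) 19} + \frac{1 - 15}{-344} = \frac{428}{-418} + \left(1 - 15\right) \left(- \frac{1}{344}\right) = 428 \left(- \frac{1}{418}\right) - - \frac{7}{172} = - \frac{214}{209} + \frac{7}{172} = - \frac{35345}{35948}$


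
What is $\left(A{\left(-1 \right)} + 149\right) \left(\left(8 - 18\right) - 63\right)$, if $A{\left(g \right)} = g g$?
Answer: $-10950$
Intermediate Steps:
$A{\left(g \right)} = g^{2}$
$\left(A{\left(-1 \right)} + 149\right) \left(\left(8 - 18\right) - 63\right) = \left(\left(-1\right)^{2} + 149\right) \left(\left(8 - 18\right) - 63\right) = \left(1 + 149\right) \left(\left(8 - 18\right) - 63\right) = 150 \left(-10 - 63\right) = 150 \left(-73\right) = -10950$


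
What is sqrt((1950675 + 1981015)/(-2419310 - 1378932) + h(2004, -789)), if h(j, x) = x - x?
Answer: I*sqrt(76191378005)/271303 ≈ 1.0174*I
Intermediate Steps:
h(j, x) = 0
sqrt((1950675 + 1981015)/(-2419310 - 1378932) + h(2004, -789)) = sqrt((1950675 + 1981015)/(-2419310 - 1378932) + 0) = sqrt(3931690/(-3798242) + 0) = sqrt(3931690*(-1/3798242) + 0) = sqrt(-280835/271303 + 0) = sqrt(-280835/271303) = I*sqrt(76191378005)/271303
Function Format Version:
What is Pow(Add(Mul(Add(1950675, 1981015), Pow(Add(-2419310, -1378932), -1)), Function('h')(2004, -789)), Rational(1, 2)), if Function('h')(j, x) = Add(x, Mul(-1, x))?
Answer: Mul(Rational(1, 271303), I, Pow(76191378005, Rational(1, 2))) ≈ Mul(1.0174, I)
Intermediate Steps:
Function('h')(j, x) = 0
Pow(Add(Mul(Add(1950675, 1981015), Pow(Add(-2419310, -1378932), -1)), Function('h')(2004, -789)), Rational(1, 2)) = Pow(Add(Mul(Add(1950675, 1981015), Pow(Add(-2419310, -1378932), -1)), 0), Rational(1, 2)) = Pow(Add(Mul(3931690, Pow(-3798242, -1)), 0), Rational(1, 2)) = Pow(Add(Mul(3931690, Rational(-1, 3798242)), 0), Rational(1, 2)) = Pow(Add(Rational(-280835, 271303), 0), Rational(1, 2)) = Pow(Rational(-280835, 271303), Rational(1, 2)) = Mul(Rational(1, 271303), I, Pow(76191378005, Rational(1, 2)))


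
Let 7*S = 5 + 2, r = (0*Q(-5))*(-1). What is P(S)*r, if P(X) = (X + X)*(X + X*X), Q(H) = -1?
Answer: 0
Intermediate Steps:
r = 0 (r = (0*(-1))*(-1) = 0*(-1) = 0)
S = 1 (S = (5 + 2)/7 = (⅐)*7 = 1)
P(X) = 2*X*(X + X²) (P(X) = (2*X)*(X + X²) = 2*X*(X + X²))
P(S)*r = (2*1²*(1 + 1))*0 = (2*1*2)*0 = 4*0 = 0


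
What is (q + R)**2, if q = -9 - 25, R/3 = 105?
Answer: 78961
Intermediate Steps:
R = 315 (R = 3*105 = 315)
q = -34
(q + R)**2 = (-34 + 315)**2 = 281**2 = 78961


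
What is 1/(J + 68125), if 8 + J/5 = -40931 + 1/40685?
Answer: -8137/1111270089 ≈ -7.3223e-6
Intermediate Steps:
J = -1665603214/8137 (J = -40 + 5*(-40931 + 1/40685) = -40 + 5*(-1665277734/40685) = -40 - 1665277734/8137 = -1665603214/8137 ≈ -2.0470e+5)
1/(J + 68125) = 1/(-1665603214/8137 + 68125) = 1/(-1111270089/8137) = -8137/1111270089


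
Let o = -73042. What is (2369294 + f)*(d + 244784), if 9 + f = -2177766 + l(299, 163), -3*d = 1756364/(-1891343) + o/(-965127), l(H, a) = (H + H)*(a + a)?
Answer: 518050341354219252639298/5476158586683 ≈ 9.4601e+10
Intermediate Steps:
l(H, a) = 4*H*a (l(H, a) = (2*H)*(2*a) = 4*H*a)
d = 1556966842822/5476158586683 (d = -(1756364/(-1891343) - 73042/(-965127))/3 = -(1756364*(-1/1891343) - 73042*(-1/965127))/3 = -(-1756364/1891343 + 73042/965127)/3 = -⅓*(-1556966842822/1825386195561) = 1556966842822/5476158586683 ≈ 0.28432)
f = -1982827 (f = -9 + (-2177766 + 4*299*163) = -9 + (-2177766 + 194948) = -9 - 1982818 = -1982827)
(2369294 + f)*(d + 244784) = (2369294 - 1982827)*(1556966842822/5476158586683 + 244784) = 386467*(1340477560449454294/5476158586683) = 518050341354219252639298/5476158586683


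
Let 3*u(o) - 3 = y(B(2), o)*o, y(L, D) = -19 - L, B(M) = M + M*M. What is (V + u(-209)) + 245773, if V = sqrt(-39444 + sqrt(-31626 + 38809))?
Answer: 742547/3 + sqrt(-39444 + sqrt(7183)) ≈ 2.4752e+5 + 198.39*I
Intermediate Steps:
B(M) = M + M**2
u(o) = 1 - 25*o/3 (u(o) = 1 + ((-19 - 2*(1 + 2))*o)/3 = 1 + ((-19 - 2*3)*o)/3 = 1 + ((-19 - 1*6)*o)/3 = 1 + ((-19 - 6)*o)/3 = 1 + (-25*o)/3 = 1 - 25*o/3)
V = sqrt(-39444 + sqrt(7183)) ≈ 198.39*I
(V + u(-209)) + 245773 = (sqrt(-39444 + sqrt(7183)) + (1 - 25/3*(-209))) + 245773 = (sqrt(-39444 + sqrt(7183)) + (1 + 5225/3)) + 245773 = (sqrt(-39444 + sqrt(7183)) + 5228/3) + 245773 = (5228/3 + sqrt(-39444 + sqrt(7183))) + 245773 = 742547/3 + sqrt(-39444 + sqrt(7183))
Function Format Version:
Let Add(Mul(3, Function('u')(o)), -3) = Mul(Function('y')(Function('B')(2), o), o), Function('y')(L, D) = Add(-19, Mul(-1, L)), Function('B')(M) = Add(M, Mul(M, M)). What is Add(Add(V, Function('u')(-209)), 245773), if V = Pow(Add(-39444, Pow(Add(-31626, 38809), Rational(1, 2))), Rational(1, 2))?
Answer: Add(Rational(742547, 3), Pow(Add(-39444, Pow(7183, Rational(1, 2))), Rational(1, 2))) ≈ Add(2.4752e+5, Mul(198.39, I))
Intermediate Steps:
Function('B')(M) = Add(M, Pow(M, 2))
Function('u')(o) = Add(1, Mul(Rational(-25, 3), o)) (Function('u')(o) = Add(1, Mul(Rational(1, 3), Mul(Add(-19, Mul(-1, Mul(2, Add(1, 2)))), o))) = Add(1, Mul(Rational(1, 3), Mul(Add(-19, Mul(-1, Mul(2, 3))), o))) = Add(1, Mul(Rational(1, 3), Mul(Add(-19, Mul(-1, 6)), o))) = Add(1, Mul(Rational(1, 3), Mul(Add(-19, -6), o))) = Add(1, Mul(Rational(1, 3), Mul(-25, o))) = Add(1, Mul(Rational(-25, 3), o)))
V = Pow(Add(-39444, Pow(7183, Rational(1, 2))), Rational(1, 2)) ≈ Mul(198.39, I)
Add(Add(V, Function('u')(-209)), 245773) = Add(Add(Pow(Add(-39444, Pow(7183, Rational(1, 2))), Rational(1, 2)), Add(1, Mul(Rational(-25, 3), -209))), 245773) = Add(Add(Pow(Add(-39444, Pow(7183, Rational(1, 2))), Rational(1, 2)), Add(1, Rational(5225, 3))), 245773) = Add(Add(Pow(Add(-39444, Pow(7183, Rational(1, 2))), Rational(1, 2)), Rational(5228, 3)), 245773) = Add(Add(Rational(5228, 3), Pow(Add(-39444, Pow(7183, Rational(1, 2))), Rational(1, 2))), 245773) = Add(Rational(742547, 3), Pow(Add(-39444, Pow(7183, Rational(1, 2))), Rational(1, 2)))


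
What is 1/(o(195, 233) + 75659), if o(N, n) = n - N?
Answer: 1/75697 ≈ 1.3211e-5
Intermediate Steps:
1/(o(195, 233) + 75659) = 1/((233 - 1*195) + 75659) = 1/((233 - 195) + 75659) = 1/(38 + 75659) = 1/75697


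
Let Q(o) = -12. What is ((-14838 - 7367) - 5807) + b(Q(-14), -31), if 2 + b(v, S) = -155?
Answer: -28169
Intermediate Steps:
b(v, S) = -157 (b(v, S) = -2 - 155 = -157)
((-14838 - 7367) - 5807) + b(Q(-14), -31) = ((-14838 - 7367) - 5807) - 157 = (-22205 - 5807) - 157 = -28012 - 157 = -28169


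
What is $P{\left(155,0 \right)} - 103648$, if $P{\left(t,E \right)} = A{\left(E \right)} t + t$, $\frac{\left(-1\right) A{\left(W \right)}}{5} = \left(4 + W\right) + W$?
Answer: $-106593$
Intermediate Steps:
$A{\left(W \right)} = -20 - 10 W$ ($A{\left(W \right)} = - 5 \left(\left(4 + W\right) + W\right) = - 5 \left(4 + 2 W\right) = -20 - 10 W$)
$P{\left(t,E \right)} = t + t \left(-20 - 10 E\right)$ ($P{\left(t,E \right)} = \left(-20 - 10 E\right) t + t = t \left(-20 - 10 E\right) + t = t + t \left(-20 - 10 E\right)$)
$P{\left(155,0 \right)} - 103648 = \left(-1\right) 155 \left(19 + 10 \cdot 0\right) - 103648 = \left(-1\right) 155 \left(19 + 0\right) - 103648 = \left(-1\right) 155 \cdot 19 - 103648 = -2945 - 103648 = -106593$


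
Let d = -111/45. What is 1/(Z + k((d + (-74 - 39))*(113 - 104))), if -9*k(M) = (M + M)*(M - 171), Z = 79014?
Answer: -25/5011538 ≈ -4.9885e-6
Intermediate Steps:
d = -37/15 (d = -111*1/45 = -37/15 ≈ -2.4667)
k(M) = -2*M*(-171 + M)/9 (k(M) = -(M + M)*(M - 171)/9 = -2*M*(-171 + M)/9)
1/(Z + k((d + (-74 - 39))*(113 - 104))) = 1/(79014 + 2*((-37/15 + (-74 - 39))*(113 - 104))*(171 - (-37/15 + (-74 - 39))*(113 - 104))/9) = 1/(79014 + 2*((-37/15 - 113)*9)*(171 - (-37/15 - 113)*9)/9) = 1/(79014 + 2*(-1732/15*9)*(171 - (-1732)*9/15)/9) = 1/(79014 + (2/9)*(-5196/5)*(171 - 1*(-5196/5))) = 1/(79014 + (2/9)*(-5196/5)*(171 + 5196/5)) = 1/(79014 + (2/9)*(-5196/5)*(6051/5)) = 1/(79014 - 6986888/25) = 1/(-5011538/25) = -25/5011538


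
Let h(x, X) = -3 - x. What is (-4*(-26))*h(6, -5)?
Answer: -936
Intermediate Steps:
(-4*(-26))*h(6, -5) = (-4*(-26))*(-3 - 1*6) = 104*(-3 - 6) = 104*(-9) = -936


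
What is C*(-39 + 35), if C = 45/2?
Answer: -90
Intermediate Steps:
C = 45/2 (C = 45*(½) = 45/2 ≈ 22.500)
C*(-39 + 35) = 45*(-39 + 35)/2 = (45/2)*(-4) = -90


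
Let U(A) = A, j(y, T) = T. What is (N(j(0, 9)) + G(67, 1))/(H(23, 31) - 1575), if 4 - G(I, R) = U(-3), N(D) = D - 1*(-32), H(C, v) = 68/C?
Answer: -1104/36157 ≈ -0.030533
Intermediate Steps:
N(D) = 32 + D (N(D) = D + 32 = 32 + D)
G(I, R) = 7 (G(I, R) = 4 - 1*(-3) = 4 + 3 = 7)
(N(j(0, 9)) + G(67, 1))/(H(23, 31) - 1575) = ((32 + 9) + 7)/(68/23 - 1575) = (41 + 7)/(68*(1/23) - 1575) = 48/(68/23 - 1575) = 48/(-36157/23) = 48*(-23/36157) = -1104/36157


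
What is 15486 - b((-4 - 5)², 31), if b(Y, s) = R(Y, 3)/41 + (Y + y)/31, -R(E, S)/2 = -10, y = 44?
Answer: 19676961/1271 ≈ 15481.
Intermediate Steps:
R(E, S) = 20 (R(E, S) = -2*(-10) = 20)
b(Y, s) = 2424/1271 + Y/31 (b(Y, s) = 20/41 + (Y + 44)/31 = 20*(1/41) + (44 + Y)*(1/31) = 20/41 + (44/31 + Y/31) = 2424/1271 + Y/31)
15486 - b((-4 - 5)², 31) = 15486 - (2424/1271 + (-4 - 5)²/31) = 15486 - (2424/1271 + (1/31)*(-9)²) = 15486 - (2424/1271 + (1/31)*81) = 15486 - (2424/1271 + 81/31) = 15486 - 1*5745/1271 = 15486 - 5745/1271 = 19676961/1271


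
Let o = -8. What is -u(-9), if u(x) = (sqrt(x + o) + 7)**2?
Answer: -(7 + I*sqrt(17))**2 ≈ -32.0 - 57.723*I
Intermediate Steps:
u(x) = (7 + sqrt(-8 + x))**2 (u(x) = (sqrt(x - 8) + 7)**2 = (sqrt(-8 + x) + 7)**2 = (7 + sqrt(-8 + x))**2)
-u(-9) = -(7 + sqrt(-8 - 9))**2 = -(7 + sqrt(-17))**2 = -(7 + I*sqrt(17))**2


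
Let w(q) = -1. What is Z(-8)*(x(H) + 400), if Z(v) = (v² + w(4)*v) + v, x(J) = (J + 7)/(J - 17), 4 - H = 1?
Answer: 178880/7 ≈ 25554.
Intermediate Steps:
H = 3 (H = 4 - 1*1 = 4 - 1 = 3)
x(J) = (7 + J)/(-17 + J)
Z(v) = v² (Z(v) = (v² - v) + v = v²)
Z(-8)*(x(H) + 400) = (-8)²*((7 + 3)/(-17 + 3) + 400) = 64*(10/(-14) + 400) = 64*(-1/14*10 + 400) = 64*(-5/7 + 400) = 64*(2795/7) = 178880/7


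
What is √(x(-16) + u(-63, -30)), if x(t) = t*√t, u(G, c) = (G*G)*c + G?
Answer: √(-119133 - 64*I) ≈ 0.0927 - 345.16*I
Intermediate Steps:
u(G, c) = G + c*G² (u(G, c) = G²*c + G = c*G² + G = G + c*G²)
x(t) = t^(3/2)
√(x(-16) + u(-63, -30)) = √((-16)^(3/2) - 63*(1 - 63*(-30))) = √(-64*I - 63*(1 + 1890)) = √(-64*I - 63*1891) = √(-64*I - 119133) = √(-119133 - 64*I)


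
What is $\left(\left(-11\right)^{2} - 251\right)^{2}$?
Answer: $16900$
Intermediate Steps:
$\left(\left(-11\right)^{2} - 251\right)^{2} = \left(121 - 251\right)^{2} = \left(-130\right)^{2} = 16900$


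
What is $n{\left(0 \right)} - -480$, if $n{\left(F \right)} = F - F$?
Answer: $480$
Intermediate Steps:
$n{\left(F \right)} = 0$
$n{\left(0 \right)} - -480 = 0 - -480 = 0 + 480 = 480$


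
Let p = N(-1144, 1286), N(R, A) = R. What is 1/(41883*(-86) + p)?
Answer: -1/3603082 ≈ -2.7754e-7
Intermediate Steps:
p = -1144
1/(41883*(-86) + p) = 1/(41883*(-86) - 1144) = 1/(-3601938 - 1144) = 1/(-3603082) = -1/3603082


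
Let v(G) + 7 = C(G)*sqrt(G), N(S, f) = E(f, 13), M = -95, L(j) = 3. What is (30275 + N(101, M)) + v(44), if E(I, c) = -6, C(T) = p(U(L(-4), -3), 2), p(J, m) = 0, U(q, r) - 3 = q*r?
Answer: 30262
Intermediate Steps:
U(q, r) = 3 + q*r
C(T) = 0
N(S, f) = -6
v(G) = -7 (v(G) = -7 + 0*sqrt(G) = -7 + 0 = -7)
(30275 + N(101, M)) + v(44) = (30275 - 6) - 7 = 30269 - 7 = 30262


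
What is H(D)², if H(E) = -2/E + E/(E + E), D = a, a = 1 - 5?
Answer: 1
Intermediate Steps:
a = -4
D = -4
H(E) = ½ - 2/E (H(E) = -2/E + E/((2*E)) = -2/E + E*(1/(2*E)) = -2/E + ½ = ½ - 2/E)
H(D)² = ((½)*(-4 - 4)/(-4))² = ((½)*(-¼)*(-8))² = 1² = 1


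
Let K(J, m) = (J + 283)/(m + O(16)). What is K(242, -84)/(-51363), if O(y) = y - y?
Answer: 25/205452 ≈ 0.00012168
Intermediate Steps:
O(y) = 0
K(J, m) = (283 + J)/m (K(J, m) = (J + 283)/(m + 0) = (283 + J)/m)
K(242, -84)/(-51363) = ((283 + 242)/(-84))/(-51363) = -1/84*525*(-1/51363) = -25/4*(-1/51363) = 25/205452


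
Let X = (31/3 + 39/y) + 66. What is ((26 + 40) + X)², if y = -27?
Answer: 1607824/81 ≈ 19850.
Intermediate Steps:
X = 674/9 (X = (31/3 + 39/(-27)) + 66 = (31*(⅓) + 39*(-1/27)) + 66 = (31/3 - 13/9) + 66 = 80/9 + 66 = 674/9 ≈ 74.889)
((26 + 40) + X)² = ((26 + 40) + 674/9)² = (66 + 674/9)² = (1268/9)² = 1607824/81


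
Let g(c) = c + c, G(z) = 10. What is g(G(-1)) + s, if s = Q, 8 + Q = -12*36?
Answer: -420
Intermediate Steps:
Q = -440 (Q = -8 - 12*36 = -8 - 432 = -440)
s = -440
g(c) = 2*c
g(G(-1)) + s = 2*10 - 440 = 20 - 440 = -420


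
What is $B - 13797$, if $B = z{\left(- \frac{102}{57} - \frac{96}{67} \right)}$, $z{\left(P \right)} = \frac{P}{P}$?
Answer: $-13796$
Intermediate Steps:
$z{\left(P \right)} = 1$
$B = 1$
$B - 13797 = 1 - 13797 = -13796$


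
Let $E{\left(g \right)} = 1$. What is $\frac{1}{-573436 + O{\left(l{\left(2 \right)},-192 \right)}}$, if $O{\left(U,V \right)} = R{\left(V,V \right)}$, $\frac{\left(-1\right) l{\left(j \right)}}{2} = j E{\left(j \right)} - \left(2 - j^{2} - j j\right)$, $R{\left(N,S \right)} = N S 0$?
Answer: $- \frac{1}{573436} \approx -1.7439 \cdot 10^{-6}$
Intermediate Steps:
$R{\left(N,S \right)} = 0$
$l{\left(j \right)} = 4 - 4 j^{2} - 2 j$ ($l{\left(j \right)} = - 2 \left(j 1 - \left(2 - j^{2} - j j\right)\right) = - 2 \left(j + \left(\left(j^{2} + j^{2}\right) - 2\right)\right) = - 2 \left(j + \left(2 j^{2} - 2\right)\right) = - 2 \left(j + \left(-2 + 2 j^{2}\right)\right) = - 2 \left(-2 + j + 2 j^{2}\right) = 4 - 4 j^{2} - 2 j$)
$O{\left(U,V \right)} = 0$
$\frac{1}{-573436 + O{\left(l{\left(2 \right)},-192 \right)}} = \frac{1}{-573436 + 0} = \frac{1}{-573436} = - \frac{1}{573436}$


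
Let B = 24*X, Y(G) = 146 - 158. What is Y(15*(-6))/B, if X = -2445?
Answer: 1/4890 ≈ 0.00020450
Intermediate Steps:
Y(G) = -12
B = -58680 (B = 24*(-2445) = -58680)
Y(15*(-6))/B = -12/(-58680) = -12*(-1/58680) = 1/4890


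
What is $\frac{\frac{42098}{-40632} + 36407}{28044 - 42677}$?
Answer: $- \frac{739623563}{297284028} \approx -2.4879$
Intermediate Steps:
$\frac{\frac{42098}{-40632} + 36407}{28044 - 42677} = \frac{42098 \left(- \frac{1}{40632}\right) + 36407}{-14633} = \left(- \frac{21049}{20316} + 36407\right) \left(- \frac{1}{14633}\right) = \frac{739623563}{20316} \left(- \frac{1}{14633}\right) = - \frac{739623563}{297284028}$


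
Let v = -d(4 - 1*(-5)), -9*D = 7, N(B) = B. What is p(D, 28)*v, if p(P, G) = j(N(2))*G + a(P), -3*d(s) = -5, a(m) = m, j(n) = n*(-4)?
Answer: 10115/27 ≈ 374.63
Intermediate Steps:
j(n) = -4*n
d(s) = 5/3 (d(s) = -1/3*(-5) = 5/3)
D = -7/9 (D = -1/9*7 = -7/9 ≈ -0.77778)
p(P, G) = P - 8*G (p(P, G) = (-4*2)*G + P = -8*G + P = P - 8*G)
v = -5/3 (v = -1*5/3 = -5/3 ≈ -1.6667)
p(D, 28)*v = (-7/9 - 8*28)*(-5/3) = (-7/9 - 224)*(-5/3) = -2023/9*(-5/3) = 10115/27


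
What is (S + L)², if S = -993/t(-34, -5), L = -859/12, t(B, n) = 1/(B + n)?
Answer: 215170738225/144 ≈ 1.4942e+9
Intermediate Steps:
L = -859/12 (L = -859*1/12 = -859/12 ≈ -71.583)
S = 38727 (S = -993/(1/(-34 - 5)) = -993/(1/(-39)) = -993/(-1/39) = -993*(-39) = 38727)
(S + L)² = (38727 - 859/12)² = (463865/12)² = 215170738225/144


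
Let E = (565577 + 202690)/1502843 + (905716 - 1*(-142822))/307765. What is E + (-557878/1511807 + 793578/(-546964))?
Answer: 36477469898235384551271/17384622146978082492430 ≈ 2.0983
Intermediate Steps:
E = 1812233686789/462522475895 (E = 768267*(1/1502843) + (905716 + 142822)*(1/307765) = 768267/1502843 + 1048538*(1/307765) = 768267/1502843 + 1048538/307765 = 1812233686789/462522475895 ≈ 3.9182)
E + (-557878/1511807 + 793578/(-546964)) = 1812233686789/462522475895 + (-557878/1511807 + 793578/(-546964)) = 1812233686789/462522475895 + (-557878*1/1511807 + 793578*(-1/546964)) = 1812233686789/462522475895 + (-557878/1511807 - 396789/273482) = 1812233686789/462522475895 - 68403452629/37586545634 = 36477469898235384551271/17384622146978082492430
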